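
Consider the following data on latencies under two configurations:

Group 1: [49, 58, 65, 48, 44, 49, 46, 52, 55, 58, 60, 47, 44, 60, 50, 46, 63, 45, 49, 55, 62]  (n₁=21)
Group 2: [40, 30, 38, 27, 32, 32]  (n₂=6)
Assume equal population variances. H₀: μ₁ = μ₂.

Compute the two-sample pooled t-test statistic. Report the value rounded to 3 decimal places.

x̄₁=52.619, s₁=6.786, n₁=21
x̄₂=33.167, s₂=4.916, n₂=6
s_p² = [20·6.786² + 5·4.916²]/25 = 41.6714
SE = √(s_p²·(1/21+1/6)) = 2.9882
t = (52.619−33.167)/2.9882 = 6.5096
df = 25

test statistic = 6.510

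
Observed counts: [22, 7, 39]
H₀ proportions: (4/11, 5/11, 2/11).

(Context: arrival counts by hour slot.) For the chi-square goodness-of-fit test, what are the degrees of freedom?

df = k − 1 = 3 − 1 = 2

degrees of freedom = 2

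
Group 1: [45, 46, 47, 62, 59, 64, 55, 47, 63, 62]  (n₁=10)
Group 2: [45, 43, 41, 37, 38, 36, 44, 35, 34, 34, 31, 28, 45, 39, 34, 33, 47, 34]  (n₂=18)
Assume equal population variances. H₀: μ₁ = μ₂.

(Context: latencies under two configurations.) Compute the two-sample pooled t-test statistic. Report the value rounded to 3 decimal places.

x̄₁=55.000, s₁=7.944, n₁=10
x̄₂=37.667, s₂=5.423, n₂=18
s_p² = [9·7.944² + 17·5.423²]/26 = 41.0769
SE = √(s_p²·(1/10+1/18)) = 2.5278
t = (55.000−37.667)/2.5278 = 6.8571
df = 26

test statistic = 6.857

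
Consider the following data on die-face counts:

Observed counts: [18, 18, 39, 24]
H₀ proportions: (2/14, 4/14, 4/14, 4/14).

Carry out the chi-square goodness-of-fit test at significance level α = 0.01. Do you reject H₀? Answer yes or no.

reject H₀: no

n = 99; E_i = n·p_i = [14.14, 28.29, 28.29, 28.29]
χ² = (18−14.14)²/14.14 + (18−28.29)²/28.29 + (39−28.29)²/28.29 + (24−28.29)²/28.29 = 9.5000
df = 3
p-value (upper-tail) = 0.02333
At α=0.01: p ≥ α → fail to reject H₀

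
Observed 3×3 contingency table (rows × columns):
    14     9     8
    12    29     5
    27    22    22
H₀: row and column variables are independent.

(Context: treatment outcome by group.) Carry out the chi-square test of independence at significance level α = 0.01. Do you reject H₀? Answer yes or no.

reject H₀: yes

Row totals [31, 46, 71], col totals [53, 60, 35], n=148
χ² = (14−11.10)²/11.10 + (9−12.57)²/12.57 + (8−7.33)²/7.33 + (12−16.47)²/16.47 + (29−18.65)²/18.65 + (5−10.88)²/10.88 + (27−25.43)²/25.43 + (22−28.78)²/28.78 + (22−16.79)²/16.79 = 15.2800
df = 4
p-value (upper-tail) = 0.00415
At α=0.01: p < α → reject H₀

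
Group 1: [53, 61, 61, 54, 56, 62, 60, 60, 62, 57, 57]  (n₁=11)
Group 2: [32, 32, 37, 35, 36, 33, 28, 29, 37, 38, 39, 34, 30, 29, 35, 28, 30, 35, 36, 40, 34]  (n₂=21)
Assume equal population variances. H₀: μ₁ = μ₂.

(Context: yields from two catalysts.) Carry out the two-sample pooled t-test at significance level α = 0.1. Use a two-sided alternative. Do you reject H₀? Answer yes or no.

x̄₁=58.455, s₁=3.205, n₁=11
x̄₂=33.667, s₂=3.651, n₂=21
s_p² = [10·3.205² + 20·3.651²]/30 = 12.3131
SE = √(s_p²·(1/11+1/21)) = 1.3060
t = (58.455−33.667)/1.3060 = 18.9796
df = 30
p-value (two-sided) = 0.00000
At α=0.1: p < α → reject H₀

reject H₀: yes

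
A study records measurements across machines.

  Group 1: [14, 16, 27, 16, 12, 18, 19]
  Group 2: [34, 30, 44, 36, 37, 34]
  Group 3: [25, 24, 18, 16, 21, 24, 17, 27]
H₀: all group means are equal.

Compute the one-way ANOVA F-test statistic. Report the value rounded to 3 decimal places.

Group means [17.43, 35.83, 21.50], grand mean 24.238
SSB = Σnᵢ(x̄ᵢ−x̄)² = 1191.262; SSW = ΣΣ(x−x̄ᵢ)² = 366.548
MSB = 1191.262/2 = 595.6310; MSW = 366.548/18 = 20.3638
F = MSB/MSW = 29.2496
df = (2, 18)

test statistic = 29.250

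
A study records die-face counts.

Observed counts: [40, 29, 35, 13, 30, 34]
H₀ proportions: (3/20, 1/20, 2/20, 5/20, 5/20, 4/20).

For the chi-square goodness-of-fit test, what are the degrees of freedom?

df = k − 1 = 6 − 1 = 5

degrees of freedom = 5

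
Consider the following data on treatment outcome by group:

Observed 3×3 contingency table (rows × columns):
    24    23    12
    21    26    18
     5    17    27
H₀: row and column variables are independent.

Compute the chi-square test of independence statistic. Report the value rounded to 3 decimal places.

Row totals [59, 65, 49], col totals [50, 66, 57], n=173
χ² = (24−17.05)²/17.05 + (23−22.51)²/22.51 + (12−19.44)²/19.44 + (21−18.79)²/18.79 + (26−24.80)²/24.80 + (18−21.42)²/21.42 + (5−14.16)²/14.16 + (17−18.69)²/18.69 + (27−16.14)²/16.14 = 19.9326
df = 4

test statistic = 19.933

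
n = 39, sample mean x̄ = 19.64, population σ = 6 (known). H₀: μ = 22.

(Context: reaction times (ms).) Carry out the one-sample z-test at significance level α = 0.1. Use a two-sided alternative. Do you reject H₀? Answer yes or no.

SE = σ/√n = 6/√39 = 0.9608
z = (x̄−μ₀)/SE = (19.64−22)/0.9608 = -2.4564
p-value (two-sided) = 0.01404
At α=0.1: p < α → reject H₀

reject H₀: yes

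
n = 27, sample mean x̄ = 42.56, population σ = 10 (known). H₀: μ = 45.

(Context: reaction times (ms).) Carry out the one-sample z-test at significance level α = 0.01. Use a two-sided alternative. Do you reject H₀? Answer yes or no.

SE = σ/√n = 10/√27 = 1.9245
z = (x̄−μ₀)/SE = (42.56−45)/1.9245 = -1.2679
p-value (two-sided) = 0.20485
At α=0.01: p ≥ α → fail to reject H₀

reject H₀: no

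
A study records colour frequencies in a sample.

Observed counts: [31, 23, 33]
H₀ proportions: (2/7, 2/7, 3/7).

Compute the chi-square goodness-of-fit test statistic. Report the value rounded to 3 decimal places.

n = 87; E_i = n·p_i = [24.86, 24.86, 37.29]
χ² = (31−24.86)²/24.86 + (23−24.86)²/24.86 + (33−37.29)²/37.29 = 2.1494
df = 2

test statistic = 2.149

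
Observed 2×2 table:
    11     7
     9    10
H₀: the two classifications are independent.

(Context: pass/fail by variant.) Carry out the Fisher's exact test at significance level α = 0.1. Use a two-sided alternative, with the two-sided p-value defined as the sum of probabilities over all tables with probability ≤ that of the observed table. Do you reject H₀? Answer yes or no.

Margins: r₁=18, r₂=19, c₁=20, c₂=17, n=37
p_obs = C(18,11)·C(19,9)/C(37,20); sum pmf over tables with pmf ≤ p_obs
p-value (two-sided) = 0.51481
At α=0.1: p ≥ α → fail to reject H₀

reject H₀: no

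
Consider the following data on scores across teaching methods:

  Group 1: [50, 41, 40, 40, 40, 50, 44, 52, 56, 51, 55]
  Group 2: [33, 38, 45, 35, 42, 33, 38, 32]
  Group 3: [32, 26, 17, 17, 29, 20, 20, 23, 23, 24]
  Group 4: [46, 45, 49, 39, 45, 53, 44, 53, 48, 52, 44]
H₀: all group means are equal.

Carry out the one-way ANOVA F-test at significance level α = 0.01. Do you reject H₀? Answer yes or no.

Group means [47.18, 37.00, 23.10, 47.09], grand mean 39.100
SSB = Σnᵢ(x̄ᵢ−x̄)² = 4016.155; SSW = ΣΣ(x−x̄ᵢ)² = 957.445
MSB = 4016.155/3 = 1338.7182; MSW = 957.445/36 = 26.5957
F = MSB/MSW = 50.3359
df = (3, 36)
p-value (upper-tail) = 0.00000
At α=0.01: p < α → reject H₀

reject H₀: yes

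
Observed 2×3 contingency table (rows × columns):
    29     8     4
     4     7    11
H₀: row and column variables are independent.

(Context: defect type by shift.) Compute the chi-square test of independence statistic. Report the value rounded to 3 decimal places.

test statistic = 18.198

Row totals [41, 22], col totals [33, 15, 15], n=63
χ² = (29−21.48)²/21.48 + (8−9.76)²/9.76 + (4−9.76)²/9.76 + (4−11.52)²/11.52 + (7−5.24)²/5.24 + (11−5.24)²/5.24 = 18.1977
df = 2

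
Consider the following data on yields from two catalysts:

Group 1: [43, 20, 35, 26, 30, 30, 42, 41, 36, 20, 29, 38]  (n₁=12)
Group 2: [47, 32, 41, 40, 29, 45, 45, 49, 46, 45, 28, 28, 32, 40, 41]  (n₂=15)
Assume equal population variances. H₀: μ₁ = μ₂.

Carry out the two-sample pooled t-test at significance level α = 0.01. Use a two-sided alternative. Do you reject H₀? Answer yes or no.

reject H₀: no

x̄₁=32.500, s₁=7.983, n₁=12
x̄₂=39.200, s₂=7.418, n₂=15
s_p² = [11·7.983² + 14·7.418²]/25 = 58.8560
SE = √(s_p²·(1/12+1/15)) = 2.9713
t = (32.500−39.200)/2.9713 = -2.2549
df = 25
p-value (two-sided) = 0.03314
At α=0.01: p ≥ α → fail to reject H₀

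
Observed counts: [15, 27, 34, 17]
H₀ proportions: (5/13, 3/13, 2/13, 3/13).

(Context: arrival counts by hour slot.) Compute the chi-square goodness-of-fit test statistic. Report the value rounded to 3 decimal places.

test statistic = 41.520

n = 93; E_i = n·p_i = [35.77, 21.46, 14.31, 21.46]
χ² = (15−35.77)²/35.77 + (27−21.46)²/21.46 + (34−14.31)²/14.31 + (17−21.46)²/21.46 = 41.5197
df = 3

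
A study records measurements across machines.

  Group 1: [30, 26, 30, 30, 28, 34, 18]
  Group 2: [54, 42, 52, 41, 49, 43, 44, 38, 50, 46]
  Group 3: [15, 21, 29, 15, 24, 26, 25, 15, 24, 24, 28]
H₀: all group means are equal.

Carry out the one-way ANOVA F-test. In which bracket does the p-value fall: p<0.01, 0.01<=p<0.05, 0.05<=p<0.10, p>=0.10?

Group means [28.00, 45.90, 22.36], grand mean 32.179
SSB = Σnᵢ(x̄ᵢ−x̄)² = 3064.662; SSW = ΣΣ(x−x̄ᵢ)² = 663.445
MSB = 3064.662/2 = 1532.3308; MSW = 663.445/25 = 26.5378
F = MSB/MSW = 57.7414
df = (2, 25)
p-value (upper-tail) = 0.00000
→ bracket: p<0.01

p-value bracket: p<0.01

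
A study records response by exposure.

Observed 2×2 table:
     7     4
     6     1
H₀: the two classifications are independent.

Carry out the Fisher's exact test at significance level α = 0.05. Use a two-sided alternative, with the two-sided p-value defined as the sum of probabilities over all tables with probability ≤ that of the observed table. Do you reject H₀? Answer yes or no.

Margins: r₁=11, r₂=7, c₁=13, c₂=5, n=18
p_obs = C(11,7)·C(7,6)/C(18,13); sum pmf over tables with pmf ≤ p_obs
p-value (two-sided) = 0.59559
At α=0.05: p ≥ α → fail to reject H₀

reject H₀: no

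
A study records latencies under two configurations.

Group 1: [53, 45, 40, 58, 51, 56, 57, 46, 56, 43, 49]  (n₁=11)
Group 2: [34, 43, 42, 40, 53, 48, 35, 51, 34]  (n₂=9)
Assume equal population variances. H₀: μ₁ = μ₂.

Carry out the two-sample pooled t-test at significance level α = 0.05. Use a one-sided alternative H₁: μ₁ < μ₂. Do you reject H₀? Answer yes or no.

x̄₁=50.364, s₁=6.201, n₁=11
x̄₂=42.222, s₂=7.242, n₂=9
s_p² = [10·6.201² + 8·7.242²]/18 = 44.6723
SE = √(s_p²·(1/11+1/9)) = 3.0041
t = (50.364−42.222)/3.0041 = 2.7101
df = 18
p-value (one-sided, H₁ less) = 0.99283
At α=0.05: p ≥ α → fail to reject H₀

reject H₀: no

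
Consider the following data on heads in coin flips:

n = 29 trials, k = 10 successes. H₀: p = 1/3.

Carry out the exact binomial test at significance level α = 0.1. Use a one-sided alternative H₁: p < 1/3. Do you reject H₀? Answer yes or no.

Exact binomial: n=29, k=10, p₀=1/3=0.3333
P(X≤10) from Σ C(n,i)·p₀^i·(1−p₀)^(n−i)
p-value (one-sided, H₁ less) = 0.63576
At α=0.1: p ≥ α → fail to reject H₀

reject H₀: no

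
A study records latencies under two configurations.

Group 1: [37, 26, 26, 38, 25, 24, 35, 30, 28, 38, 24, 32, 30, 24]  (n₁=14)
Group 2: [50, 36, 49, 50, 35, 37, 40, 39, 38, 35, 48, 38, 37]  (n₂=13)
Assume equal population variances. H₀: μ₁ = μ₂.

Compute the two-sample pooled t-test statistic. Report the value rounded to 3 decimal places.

test statistic = -5.108

x̄₁=29.786, s₁=5.366, n₁=14
x̄₂=40.923, s₂=5.965, n₂=13
s_p² = [13·5.366² + 12·5.965²]/25 = 32.0512
SE = √(s_p²·(1/14+1/13)) = 2.1806
t = (29.786−40.923)/2.1806 = -5.1076
df = 25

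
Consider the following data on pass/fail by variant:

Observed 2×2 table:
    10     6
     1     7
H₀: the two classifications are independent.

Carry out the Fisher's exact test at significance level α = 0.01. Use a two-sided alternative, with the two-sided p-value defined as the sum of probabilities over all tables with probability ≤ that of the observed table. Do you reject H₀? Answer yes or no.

reject H₀: no

Margins: r₁=16, r₂=8, c₁=11, c₂=13, n=24
p_obs = C(16,10)·C(8,1)/C(24,11); sum pmf over tables with pmf ≤ p_obs
p-value (two-sided) = 0.03347
At α=0.01: p ≥ α → fail to reject H₀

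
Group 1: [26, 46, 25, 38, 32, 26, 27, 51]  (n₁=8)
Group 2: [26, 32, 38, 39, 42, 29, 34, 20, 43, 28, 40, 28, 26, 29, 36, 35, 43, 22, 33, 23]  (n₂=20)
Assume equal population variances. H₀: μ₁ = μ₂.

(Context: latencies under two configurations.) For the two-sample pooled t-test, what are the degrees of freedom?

df = n₁ + n₂ − 2 = 8 + 20 − 2 = 26

degrees of freedom = 26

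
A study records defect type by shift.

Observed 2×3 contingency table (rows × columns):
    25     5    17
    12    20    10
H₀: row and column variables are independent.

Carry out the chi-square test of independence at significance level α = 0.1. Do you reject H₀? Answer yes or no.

reject H₀: yes

Row totals [47, 42], col totals [37, 25, 27], n=89
χ² = (25−19.54)²/19.54 + (5−13.20)²/13.20 + (17−14.26)²/14.26 + (12−17.46)²/17.46 + (20−11.80)²/11.80 + (10−12.74)²/12.74 = 15.1493
df = 2
p-value (upper-tail) = 0.00051
At α=0.1: p < α → reject H₀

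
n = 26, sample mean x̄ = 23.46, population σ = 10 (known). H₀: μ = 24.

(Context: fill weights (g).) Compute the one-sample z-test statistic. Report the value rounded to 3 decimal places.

test statistic = -0.275

SE = σ/√n = 10/√26 = 1.9612
z = (x̄−μ₀)/SE = (23.46−24)/1.9612 = -0.2753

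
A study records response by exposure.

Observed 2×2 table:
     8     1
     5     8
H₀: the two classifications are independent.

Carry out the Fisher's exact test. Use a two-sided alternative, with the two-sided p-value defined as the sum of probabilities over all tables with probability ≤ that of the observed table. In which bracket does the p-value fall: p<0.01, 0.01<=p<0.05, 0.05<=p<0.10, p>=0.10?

Margins: r₁=9, r₂=13, c₁=13, c₂=9, n=22
p_obs = C(9,8)·C(13,5)/C(22,13); sum pmf over tables with pmf ≤ p_obs
p-value (two-sided) = 0.03061
→ bracket: 0.01<=p<0.05

p-value bracket: 0.01<=p<0.05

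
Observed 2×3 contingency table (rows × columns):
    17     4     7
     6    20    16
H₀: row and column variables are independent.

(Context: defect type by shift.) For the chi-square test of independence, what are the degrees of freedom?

degrees of freedom = 2

df = (r−1)(c−1) = (2−1)·(3−1) = 2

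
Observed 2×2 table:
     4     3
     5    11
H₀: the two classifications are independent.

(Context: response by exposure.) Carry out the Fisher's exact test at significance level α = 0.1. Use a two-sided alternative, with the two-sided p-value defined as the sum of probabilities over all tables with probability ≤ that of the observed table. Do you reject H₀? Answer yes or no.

reject H₀: no

Margins: r₁=7, r₂=16, c₁=9, c₂=14, n=23
p_obs = C(7,4)·C(16,5)/C(23,9); sum pmf over tables with pmf ≤ p_obs
p-value (two-sided) = 0.36304
At α=0.1: p ≥ α → fail to reject H₀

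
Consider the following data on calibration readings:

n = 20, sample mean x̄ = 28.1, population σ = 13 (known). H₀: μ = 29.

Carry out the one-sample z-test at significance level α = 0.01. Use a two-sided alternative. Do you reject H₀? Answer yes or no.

reject H₀: no

SE = σ/√n = 13/√20 = 2.9069
z = (x̄−μ₀)/SE = (28.1−29)/2.9069 = -0.3096
p-value (two-sided) = 0.75686
At α=0.01: p ≥ α → fail to reject H₀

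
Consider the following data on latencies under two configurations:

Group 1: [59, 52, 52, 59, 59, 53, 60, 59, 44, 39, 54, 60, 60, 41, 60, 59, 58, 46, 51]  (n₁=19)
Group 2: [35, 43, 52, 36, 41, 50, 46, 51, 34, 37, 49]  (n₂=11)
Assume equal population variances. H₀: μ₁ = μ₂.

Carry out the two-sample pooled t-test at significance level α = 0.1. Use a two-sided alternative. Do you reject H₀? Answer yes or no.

x̄₁=53.947, s₁=6.916, n₁=19
x̄₂=43.091, s₂=6.877, n₂=11
s_p² = [18·6.916² + 10·6.877²]/28 = 47.6377
SE = √(s_p²·(1/19+1/11)) = 2.6149
t = (53.947−43.091)/2.6149 = 4.1517
df = 28
p-value (two-sided) = 0.00028
At α=0.1: p < α → reject H₀

reject H₀: yes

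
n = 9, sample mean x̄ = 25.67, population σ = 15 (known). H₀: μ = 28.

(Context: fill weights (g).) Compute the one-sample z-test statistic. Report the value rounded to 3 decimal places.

test statistic = -0.466

SE = σ/√n = 15/√9 = 5.0000
z = (x̄−μ₀)/SE = (25.67−28)/5.0000 = -0.4660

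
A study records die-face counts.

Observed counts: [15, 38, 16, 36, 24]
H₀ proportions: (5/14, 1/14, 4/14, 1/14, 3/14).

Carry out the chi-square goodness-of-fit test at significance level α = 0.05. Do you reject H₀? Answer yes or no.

reject H₀: yes

n = 129; E_i = n·p_i = [46.07, 9.21, 36.86, 9.21, 27.64]
χ² = (15−46.07)²/46.07 + (38−9.21)²/9.21 + (16−36.86)²/36.86 + (36−9.21)²/9.21 + (24−27.64)²/27.64 = 201.0310
df = 4
p-value (upper-tail) = 0.00000
At α=0.05: p < α → reject H₀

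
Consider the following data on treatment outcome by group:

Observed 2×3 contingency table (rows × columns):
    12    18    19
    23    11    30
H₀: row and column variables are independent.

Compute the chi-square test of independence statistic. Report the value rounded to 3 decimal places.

test statistic = 5.726

Row totals [49, 64], col totals [35, 29, 49], n=113
χ² = (12−15.18)²/15.18 + (18−12.58)²/12.58 + (19−21.25)²/21.25 + (23−19.82)²/19.82 + (11−16.42)²/16.42 + (30−27.75)²/27.75 = 5.7259
df = 2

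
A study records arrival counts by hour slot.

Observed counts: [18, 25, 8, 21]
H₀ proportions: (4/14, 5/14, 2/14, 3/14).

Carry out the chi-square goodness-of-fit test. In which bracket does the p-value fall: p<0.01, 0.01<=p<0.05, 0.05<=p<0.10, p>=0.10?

p-value bracket: p>=0.10

n = 72; E_i = n·p_i = [20.57, 25.71, 10.29, 15.43]
χ² = (18−20.57)²/20.57 + (25−25.71)²/25.71 + (8−10.29)²/10.29 + (21−15.43)²/15.43 = 2.8611
df = 3
p-value (upper-tail) = 0.41354
→ bracket: p>=0.10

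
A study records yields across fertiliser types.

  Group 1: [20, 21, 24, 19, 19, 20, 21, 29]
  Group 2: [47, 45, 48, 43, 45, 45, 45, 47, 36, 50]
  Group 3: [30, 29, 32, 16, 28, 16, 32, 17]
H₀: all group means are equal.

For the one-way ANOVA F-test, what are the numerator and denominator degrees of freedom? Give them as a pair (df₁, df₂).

degrees of freedom = [2, 23]

k = 3 groups, N = 26 total
df = (k−1, N−k) = (3−1, 26−3) = (2, 23)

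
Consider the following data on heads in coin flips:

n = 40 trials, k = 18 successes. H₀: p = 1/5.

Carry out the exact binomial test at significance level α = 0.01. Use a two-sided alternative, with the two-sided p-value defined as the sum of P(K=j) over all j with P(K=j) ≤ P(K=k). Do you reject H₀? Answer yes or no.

reject H₀: yes

Exact binomial: n=40, k=18, p₀=1/5=0.2000
P(X=j) = C(n,j)·p₀^j·(1−p₀)^(n−j); p = Σ P(X=j) over j with P(X=j) ≤ P(X=18)
p-value (two-sided) = 0.00044
At α=0.01: p < α → reject H₀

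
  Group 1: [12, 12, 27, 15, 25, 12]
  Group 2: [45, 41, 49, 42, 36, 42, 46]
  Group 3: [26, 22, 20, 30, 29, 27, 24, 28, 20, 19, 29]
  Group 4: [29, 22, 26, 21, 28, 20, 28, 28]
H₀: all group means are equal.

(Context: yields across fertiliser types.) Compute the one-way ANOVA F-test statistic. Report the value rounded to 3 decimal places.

Group means [17.17, 43.00, 24.91, 25.25], grand mean 27.500
SSB = Σnᵢ(x̄ᵢ−x̄)² = 2436.758; SSW = ΣΣ(x−x̄ᵢ)² = 607.242
MSB = 2436.758/3 = 812.2525; MSW = 607.242/28 = 21.6872
F = MSB/MSW = 37.4530
df = (3, 28)

test statistic = 37.453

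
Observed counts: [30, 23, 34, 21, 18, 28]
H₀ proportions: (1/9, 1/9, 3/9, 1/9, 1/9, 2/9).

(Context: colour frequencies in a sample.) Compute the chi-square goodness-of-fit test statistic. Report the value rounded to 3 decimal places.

test statistic = 19.649

n = 154; E_i = n·p_i = [17.11, 17.11, 51.33, 17.11, 17.11, 34.22]
χ² = (30−17.11)²/17.11 + (23−17.11)²/17.11 + (34−51.33)²/51.33 + (21−17.11)²/17.11 + (18−17.11)²/17.11 + (28−34.22)²/34.22 = 19.6494
df = 5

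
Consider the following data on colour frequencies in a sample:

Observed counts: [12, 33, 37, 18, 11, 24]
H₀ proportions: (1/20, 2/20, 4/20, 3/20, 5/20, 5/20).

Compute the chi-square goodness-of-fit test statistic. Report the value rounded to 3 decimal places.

n = 135; E_i = n·p_i = [6.75, 13.50, 27.00, 20.25, 33.75, 33.75]
χ² = (12−6.75)²/6.75 + (33−13.50)²/13.50 + (37−27.00)²/27.00 + (18−20.25)²/20.25 + (11−33.75)²/33.75 + (24−33.75)²/33.75 = 54.3556
df = 5

test statistic = 54.356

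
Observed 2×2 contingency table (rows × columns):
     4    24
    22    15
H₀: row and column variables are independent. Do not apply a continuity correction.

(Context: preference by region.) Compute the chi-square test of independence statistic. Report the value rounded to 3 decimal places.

test statistic = 13.552

Row totals [28, 37], col totals [26, 39], n=65
χ² = (4−11.20)²/11.20 + (24−16.80)²/16.80 + (22−14.80)²/14.80 + (15−22.20)²/22.20 = 13.5521
df = 1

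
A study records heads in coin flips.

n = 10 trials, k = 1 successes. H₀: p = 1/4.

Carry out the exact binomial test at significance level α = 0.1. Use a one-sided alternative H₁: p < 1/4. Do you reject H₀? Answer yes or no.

Exact binomial: n=10, k=1, p₀=1/4=0.2500
P(X≤1) from Σ C(n,i)·p₀^i·(1−p₀)^(n−i)
p-value (one-sided, H₁ less) = 0.24403
At α=0.1: p ≥ α → fail to reject H₀

reject H₀: no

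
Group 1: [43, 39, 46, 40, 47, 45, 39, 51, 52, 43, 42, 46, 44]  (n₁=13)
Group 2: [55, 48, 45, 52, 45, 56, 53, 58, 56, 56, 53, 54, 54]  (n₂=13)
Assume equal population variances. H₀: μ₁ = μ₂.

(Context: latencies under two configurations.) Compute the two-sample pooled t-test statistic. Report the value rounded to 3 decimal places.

test statistic = -5.113

x̄₁=44.385, s₁=4.093, n₁=13
x̄₂=52.692, s₂=4.191, n₂=13
s_p² = [12·4.093² + 12·4.191²]/24 = 17.1603
SE = √(s_p²·(1/13+1/13)) = 1.6248
t = (44.385−52.692)/1.6248 = -5.1130
df = 24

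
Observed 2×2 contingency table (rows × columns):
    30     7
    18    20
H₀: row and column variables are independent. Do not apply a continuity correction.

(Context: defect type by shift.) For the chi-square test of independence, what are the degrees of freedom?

df = (r−1)(c−1) = (2−1)·(2−1) = 1

degrees of freedom = 1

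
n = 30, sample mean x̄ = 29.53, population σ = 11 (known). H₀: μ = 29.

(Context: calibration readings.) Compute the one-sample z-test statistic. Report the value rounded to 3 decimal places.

SE = σ/√n = 11/√30 = 2.0083
z = (x̄−μ₀)/SE = (29.53−29)/2.0083 = 0.2639

test statistic = 0.264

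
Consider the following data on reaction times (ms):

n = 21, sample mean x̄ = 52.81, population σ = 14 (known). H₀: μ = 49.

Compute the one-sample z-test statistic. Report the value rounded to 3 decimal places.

SE = σ/√n = 14/√21 = 3.0551
z = (x̄−μ₀)/SE = (52.81−49)/3.0551 = 1.2471

test statistic = 1.247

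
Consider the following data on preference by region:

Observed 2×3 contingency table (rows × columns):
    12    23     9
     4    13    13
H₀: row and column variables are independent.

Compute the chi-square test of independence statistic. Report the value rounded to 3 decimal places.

test statistic = 5.037

Row totals [44, 30], col totals [16, 36, 22], n=74
χ² = (12−9.51)²/9.51 + (23−21.41)²/21.41 + (9−13.08)²/13.08 + (4−6.49)²/6.49 + (13−14.59)²/14.59 + (13−8.92)²/8.92 = 5.0367
df = 2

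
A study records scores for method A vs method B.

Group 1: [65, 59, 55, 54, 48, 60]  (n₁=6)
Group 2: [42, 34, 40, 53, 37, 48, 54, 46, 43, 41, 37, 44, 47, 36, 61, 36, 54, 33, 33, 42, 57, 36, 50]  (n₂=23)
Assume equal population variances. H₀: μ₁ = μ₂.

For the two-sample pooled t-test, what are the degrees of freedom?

degrees of freedom = 27

df = n₁ + n₂ − 2 = 6 + 23 − 2 = 27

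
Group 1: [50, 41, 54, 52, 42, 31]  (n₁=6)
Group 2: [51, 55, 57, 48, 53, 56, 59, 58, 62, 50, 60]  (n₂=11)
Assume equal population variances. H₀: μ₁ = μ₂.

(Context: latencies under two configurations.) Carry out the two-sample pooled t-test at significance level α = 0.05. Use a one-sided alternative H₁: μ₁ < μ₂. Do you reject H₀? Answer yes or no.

reject H₀: yes

x̄₁=45.000, s₁=8.672, n₁=6
x̄₂=55.364, s₂=4.433, n₂=11
s_p² = [5·8.672² + 10·4.433²]/15 = 38.1697
SE = √(s_p²·(1/6+1/11)) = 3.1355
t = (45.000−55.364)/3.1355 = -3.3052
df = 15
p-value (one-sided, H₁ less) = 0.00240
At α=0.05: p < α → reject H₀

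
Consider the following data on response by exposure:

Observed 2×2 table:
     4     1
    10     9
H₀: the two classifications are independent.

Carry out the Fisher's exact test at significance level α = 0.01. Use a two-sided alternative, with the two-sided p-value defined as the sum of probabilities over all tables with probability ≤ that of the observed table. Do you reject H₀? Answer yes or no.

Margins: r₁=5, r₂=19, c₁=14, c₂=10, n=24
p_obs = C(5,4)·C(19,10)/C(24,14); sum pmf over tables with pmf ≤ p_obs
p-value (two-sided) = 0.35771
At α=0.01: p ≥ α → fail to reject H₀

reject H₀: no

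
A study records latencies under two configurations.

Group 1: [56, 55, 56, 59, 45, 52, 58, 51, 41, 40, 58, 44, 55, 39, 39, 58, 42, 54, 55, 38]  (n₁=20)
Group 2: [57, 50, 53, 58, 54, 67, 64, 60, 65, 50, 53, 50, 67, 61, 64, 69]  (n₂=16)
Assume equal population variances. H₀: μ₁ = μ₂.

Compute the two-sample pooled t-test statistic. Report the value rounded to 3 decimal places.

x̄₁=49.750, s₁=7.718, n₁=20
x̄₂=58.875, s₂=6.652, n₂=16
s_p² = [19·7.718² + 15·6.652²]/34 = 52.8088
SE = √(s_p²·(1/20+1/16)) = 2.4374
t = (49.750−58.875)/2.4374 = -3.7437
df = 34

test statistic = -3.744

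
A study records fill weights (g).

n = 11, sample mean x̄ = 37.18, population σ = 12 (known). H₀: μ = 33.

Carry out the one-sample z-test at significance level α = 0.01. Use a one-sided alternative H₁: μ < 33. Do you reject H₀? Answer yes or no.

SE = σ/√n = 12/√11 = 3.6181
z = (x̄−μ₀)/SE = (37.18−33)/3.6181 = 1.1553
p-value (one-sided, H₁ less) = 0.87601
At α=0.01: p ≥ α → fail to reject H₀

reject H₀: no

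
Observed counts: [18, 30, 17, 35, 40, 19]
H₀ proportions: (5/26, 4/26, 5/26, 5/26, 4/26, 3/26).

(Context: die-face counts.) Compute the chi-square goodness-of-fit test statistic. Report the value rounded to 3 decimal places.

n = 159; E_i = n·p_i = [30.58, 24.46, 30.58, 30.58, 24.46, 18.35]
χ² = (18−30.58)²/30.58 + (30−24.46)²/24.46 + (17−30.58)²/30.58 + (35−30.58)²/30.58 + (40−24.46)²/24.46 + (19−18.35)²/18.35 = 22.9891
df = 5

test statistic = 22.989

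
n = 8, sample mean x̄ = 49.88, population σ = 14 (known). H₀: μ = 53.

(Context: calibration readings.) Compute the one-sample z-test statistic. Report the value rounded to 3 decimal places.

test statistic = -0.630

SE = σ/√n = 14/√8 = 4.9497
z = (x̄−μ₀)/SE = (49.88−53)/4.9497 = -0.6303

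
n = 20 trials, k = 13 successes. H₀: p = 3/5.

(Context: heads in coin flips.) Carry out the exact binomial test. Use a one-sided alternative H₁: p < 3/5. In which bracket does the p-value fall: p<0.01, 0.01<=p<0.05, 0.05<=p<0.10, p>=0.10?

Exact binomial: n=20, k=13, p₀=3/5=0.6000
P(X≤13) from Σ C(n,i)·p₀^i·(1−p₀)^(n−i)
p-value (one-sided, H₁ less) = 0.74999
→ bracket: p>=0.10

p-value bracket: p>=0.10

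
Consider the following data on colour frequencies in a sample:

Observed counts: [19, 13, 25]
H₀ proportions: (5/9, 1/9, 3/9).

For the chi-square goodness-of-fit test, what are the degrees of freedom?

degrees of freedom = 2

df = k − 1 = 3 − 1 = 2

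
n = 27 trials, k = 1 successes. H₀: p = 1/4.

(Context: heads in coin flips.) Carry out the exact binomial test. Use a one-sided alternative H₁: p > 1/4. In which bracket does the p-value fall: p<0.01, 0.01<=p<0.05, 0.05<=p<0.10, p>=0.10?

Exact binomial: n=27, k=1, p₀=1/4=0.2500
P(X≥1) from Σ C(n,i)·p₀^i·(1−p₀)^(n−i)
p-value (one-sided, H₁ greater) = 0.99958
→ bracket: p>=0.10

p-value bracket: p>=0.10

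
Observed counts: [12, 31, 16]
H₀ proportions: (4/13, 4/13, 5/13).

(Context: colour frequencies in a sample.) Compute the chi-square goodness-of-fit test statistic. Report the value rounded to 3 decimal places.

n = 59; E_i = n·p_i = [18.15, 18.15, 22.69]
χ² = (12−18.15)²/18.15 + (31−18.15)²/18.15 + (16−22.69)²/22.69 = 13.1500
df = 2

test statistic = 13.150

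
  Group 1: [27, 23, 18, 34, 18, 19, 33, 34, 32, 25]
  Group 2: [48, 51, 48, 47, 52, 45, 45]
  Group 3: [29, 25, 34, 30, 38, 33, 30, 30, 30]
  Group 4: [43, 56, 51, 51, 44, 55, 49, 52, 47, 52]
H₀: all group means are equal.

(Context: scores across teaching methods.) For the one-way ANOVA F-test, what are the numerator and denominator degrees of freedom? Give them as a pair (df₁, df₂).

degrees of freedom = [3, 32]

k = 4 groups, N = 36 total
df = (k−1, N−k) = (4−1, 36−4) = (3, 32)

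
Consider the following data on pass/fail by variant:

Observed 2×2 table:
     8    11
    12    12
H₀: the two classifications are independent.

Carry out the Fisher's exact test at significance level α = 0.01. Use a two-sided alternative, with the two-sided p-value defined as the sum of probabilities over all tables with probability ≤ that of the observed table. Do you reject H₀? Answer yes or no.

Margins: r₁=19, r₂=24, c₁=20, c₂=23, n=43
p_obs = C(19,8)·C(24,12)/C(43,20); sum pmf over tables with pmf ≤ p_obs
p-value (two-sided) = 0.75995
At α=0.01: p ≥ α → fail to reject H₀

reject H₀: no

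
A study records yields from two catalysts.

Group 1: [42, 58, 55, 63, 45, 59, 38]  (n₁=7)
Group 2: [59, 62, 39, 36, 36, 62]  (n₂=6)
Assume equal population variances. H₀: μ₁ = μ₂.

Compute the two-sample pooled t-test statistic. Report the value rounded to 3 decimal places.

test statistic = 0.382

x̄₁=51.429, s₁=9.641, n₁=7
x̄₂=49.000, s₂=13.236, n₂=6
s_p² = [6·9.641² + 5·13.236²]/11 = 130.3377
SE = √(s_p²·(1/7+1/6)) = 6.3516
t = (51.429−49.000)/6.3516 = 0.3824
df = 11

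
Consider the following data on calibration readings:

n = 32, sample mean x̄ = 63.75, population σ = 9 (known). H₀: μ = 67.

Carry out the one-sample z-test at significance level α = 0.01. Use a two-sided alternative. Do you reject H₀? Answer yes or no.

SE = σ/√n = 9/√32 = 1.5910
z = (x̄−μ₀)/SE = (63.75−67)/1.5910 = -2.0428
p-value (two-sided) = 0.04108
At α=0.01: p ≥ α → fail to reject H₀

reject H₀: no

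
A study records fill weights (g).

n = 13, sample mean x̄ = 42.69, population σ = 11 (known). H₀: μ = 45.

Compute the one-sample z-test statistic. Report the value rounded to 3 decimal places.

test statistic = -0.757

SE = σ/√n = 11/√13 = 3.0509
z = (x̄−μ₀)/SE = (42.69−45)/3.0509 = -0.7572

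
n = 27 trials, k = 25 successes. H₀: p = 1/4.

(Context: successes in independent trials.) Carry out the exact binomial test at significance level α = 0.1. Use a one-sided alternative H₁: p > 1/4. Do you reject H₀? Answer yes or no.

Exact binomial: n=27, k=25, p₀=1/4=0.2500
P(X≥25) from Σ C(n,i)·p₀^i·(1−p₀)^(n−i)
p-value (one-sided, H₁ greater) = 0.00000
At α=0.1: p < α → reject H₀

reject H₀: yes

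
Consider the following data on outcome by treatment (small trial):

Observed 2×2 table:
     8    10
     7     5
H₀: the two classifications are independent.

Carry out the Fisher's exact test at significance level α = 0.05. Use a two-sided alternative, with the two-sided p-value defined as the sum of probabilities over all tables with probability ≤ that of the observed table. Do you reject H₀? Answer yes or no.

reject H₀: no

Margins: r₁=18, r₂=12, c₁=15, c₂=15, n=30
p_obs = C(18,8)·C(12,7)/C(30,15); sum pmf over tables with pmf ≤ p_obs
p-value (two-sided) = 0.71038
At α=0.05: p ≥ α → fail to reject H₀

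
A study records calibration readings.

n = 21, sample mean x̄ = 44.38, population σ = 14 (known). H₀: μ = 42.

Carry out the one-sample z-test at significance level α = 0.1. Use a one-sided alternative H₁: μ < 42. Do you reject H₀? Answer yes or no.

reject H₀: no

SE = σ/√n = 14/√21 = 3.0551
z = (x̄−μ₀)/SE = (44.38−42)/3.0551 = 0.7790
p-value (one-sided, H₁ less) = 0.78202
At α=0.1: p ≥ α → fail to reject H₀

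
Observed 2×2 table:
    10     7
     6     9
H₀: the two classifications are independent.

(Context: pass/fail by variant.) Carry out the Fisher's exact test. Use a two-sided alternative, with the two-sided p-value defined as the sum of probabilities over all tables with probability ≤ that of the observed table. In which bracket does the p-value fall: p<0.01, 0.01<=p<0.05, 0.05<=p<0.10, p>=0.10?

Margins: r₁=17, r₂=15, c₁=16, c₂=16, n=32
p_obs = C(17,10)·C(15,6)/C(32,16); sum pmf over tables with pmf ≤ p_obs
p-value (two-sided) = 0.47949
→ bracket: p>=0.10

p-value bracket: p>=0.10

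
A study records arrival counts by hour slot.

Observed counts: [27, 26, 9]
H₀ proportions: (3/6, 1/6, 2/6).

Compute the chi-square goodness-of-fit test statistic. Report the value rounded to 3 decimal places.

test statistic = 30.855

n = 62; E_i = n·p_i = [31.00, 10.33, 20.67]
χ² = (27−31.00)²/31.00 + (26−10.33)²/10.33 + (9−20.67)²/20.67 = 30.8548
df = 2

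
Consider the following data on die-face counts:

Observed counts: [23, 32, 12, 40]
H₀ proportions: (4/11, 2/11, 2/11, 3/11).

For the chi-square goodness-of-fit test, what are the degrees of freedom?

degrees of freedom = 3

df = k − 1 = 4 − 1 = 3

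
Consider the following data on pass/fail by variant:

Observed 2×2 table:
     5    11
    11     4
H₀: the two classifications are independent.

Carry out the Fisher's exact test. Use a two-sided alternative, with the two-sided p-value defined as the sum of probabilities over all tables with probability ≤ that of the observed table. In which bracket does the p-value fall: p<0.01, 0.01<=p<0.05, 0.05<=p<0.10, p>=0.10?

Margins: r₁=16, r₂=15, c₁=16, c₂=15, n=31
p_obs = C(16,5)·C(15,11)/C(31,16); sum pmf over tables with pmf ≤ p_obs
p-value (two-sided) = 0.03195
→ bracket: 0.01<=p<0.05

p-value bracket: 0.01<=p<0.05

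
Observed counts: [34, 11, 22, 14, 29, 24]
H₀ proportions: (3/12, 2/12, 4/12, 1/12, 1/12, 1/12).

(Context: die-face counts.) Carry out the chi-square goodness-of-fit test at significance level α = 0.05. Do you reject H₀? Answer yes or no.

n = 134; E_i = n·p_i = [33.50, 22.33, 44.67, 11.17, 11.17, 11.17]
χ² = (34−33.50)²/33.50 + (11−22.33)²/22.33 + (22−44.67)²/44.67 + (14−11.17)²/11.17 + (29−11.17)²/11.17 + (24−11.17)²/11.17 = 61.2090
df = 5
p-value (upper-tail) = 0.00000
At α=0.05: p < α → reject H₀

reject H₀: yes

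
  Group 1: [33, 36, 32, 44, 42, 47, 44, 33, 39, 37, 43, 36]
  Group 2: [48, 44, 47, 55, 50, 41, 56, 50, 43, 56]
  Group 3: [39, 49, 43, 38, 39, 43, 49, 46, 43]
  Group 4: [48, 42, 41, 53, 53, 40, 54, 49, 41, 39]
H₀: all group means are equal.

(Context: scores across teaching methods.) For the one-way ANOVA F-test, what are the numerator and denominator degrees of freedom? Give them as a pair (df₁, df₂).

k = 4 groups, N = 41 total
df = (k−1, N−k) = (4−1, 41−4) = (3, 37)

degrees of freedom = [3, 37]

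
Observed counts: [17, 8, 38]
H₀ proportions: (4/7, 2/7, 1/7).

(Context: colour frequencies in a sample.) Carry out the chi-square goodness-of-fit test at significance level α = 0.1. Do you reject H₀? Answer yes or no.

reject H₀: yes

n = 63; E_i = n·p_i = [36.00, 18.00, 9.00]
χ² = (17−36.00)²/36.00 + (8−18.00)²/18.00 + (38−9.00)²/9.00 = 109.0278
df = 2
p-value (upper-tail) = 0.00000
At α=0.1: p < α → reject H₀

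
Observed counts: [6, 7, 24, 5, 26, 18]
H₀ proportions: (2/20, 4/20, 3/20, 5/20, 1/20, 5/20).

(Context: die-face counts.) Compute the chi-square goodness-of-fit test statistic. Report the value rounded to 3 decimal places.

test statistic = 139.128

n = 86; E_i = n·p_i = [8.60, 17.20, 12.90, 21.50, 4.30, 21.50]
χ² = (6−8.60)²/8.60 + (7−17.20)²/17.20 + (24−12.90)²/12.90 + (5−21.50)²/21.50 + (26−4.30)²/4.30 + (18−21.50)²/21.50 = 139.1279
df = 5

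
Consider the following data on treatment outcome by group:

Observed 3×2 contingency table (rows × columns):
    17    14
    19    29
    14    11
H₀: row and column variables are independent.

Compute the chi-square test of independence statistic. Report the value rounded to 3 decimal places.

Row totals [31, 48, 25], col totals [50, 54], n=104
χ² = (17−14.90)²/14.90 + (14−16.10)²/16.10 + (19−23.08)²/23.08 + (29−24.92)²/24.92 + (14−12.02)²/12.02 + (11−12.98)²/12.98 = 2.5836
df = 2

test statistic = 2.584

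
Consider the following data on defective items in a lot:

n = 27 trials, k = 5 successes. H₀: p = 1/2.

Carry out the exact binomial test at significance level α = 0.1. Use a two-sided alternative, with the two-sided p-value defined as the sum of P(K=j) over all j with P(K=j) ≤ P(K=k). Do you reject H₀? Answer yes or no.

Exact binomial: n=27, k=5, p₀=1/2=0.5000
P(X=j) = C(n,j)·p₀^j·(1−p₀)^(n−j); p = Σ P(X=j) over j with P(X=j) ≤ P(X=5)
p-value (two-sided) = 0.00151
At α=0.1: p < α → reject H₀

reject H₀: yes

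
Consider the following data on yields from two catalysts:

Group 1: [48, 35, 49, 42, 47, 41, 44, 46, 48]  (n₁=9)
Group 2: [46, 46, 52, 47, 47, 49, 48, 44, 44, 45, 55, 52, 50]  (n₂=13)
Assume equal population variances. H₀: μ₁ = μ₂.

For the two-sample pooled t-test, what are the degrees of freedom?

degrees of freedom = 20

df = n₁ + n₂ − 2 = 9 + 13 − 2 = 20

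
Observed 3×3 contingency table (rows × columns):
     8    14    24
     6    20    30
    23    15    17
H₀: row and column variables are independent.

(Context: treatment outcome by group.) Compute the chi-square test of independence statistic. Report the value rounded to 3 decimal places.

Row totals [46, 56, 55], col totals [37, 49, 71], n=157
χ² = (8−10.84)²/10.84 + (14−14.36)²/14.36 + (24−20.80)²/20.80 + (6−13.20)²/13.20 + (20−17.48)²/17.48 + (30−25.32)²/25.32 + (23−12.96)²/12.96 + (15−17.17)²/17.17 + (17−24.87)²/24.87 = 16.9362
df = 4

test statistic = 16.936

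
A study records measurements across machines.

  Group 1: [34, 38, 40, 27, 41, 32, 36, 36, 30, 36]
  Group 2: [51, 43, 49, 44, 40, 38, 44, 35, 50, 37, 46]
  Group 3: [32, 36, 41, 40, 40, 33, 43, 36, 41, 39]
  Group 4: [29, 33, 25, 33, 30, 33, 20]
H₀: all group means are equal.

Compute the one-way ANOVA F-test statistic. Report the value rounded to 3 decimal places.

test statistic = 14.641

Group means [35.00, 43.36, 38.10, 29.00], grand mean 37.132
SSB = Σnᵢ(x̄ᵢ−x̄)² = 944.897; SSW = ΣΣ(x−x̄ᵢ)² = 731.445
MSB = 944.897/3 = 314.9656; MSW = 731.445/34 = 21.5131
F = MSB/MSW = 14.6406
df = (3, 34)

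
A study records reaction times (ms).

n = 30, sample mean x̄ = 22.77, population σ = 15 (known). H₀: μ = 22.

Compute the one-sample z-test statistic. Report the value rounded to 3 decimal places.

SE = σ/√n = 15/√30 = 2.7386
z = (x̄−μ₀)/SE = (22.77−22)/2.7386 = 0.2812

test statistic = 0.281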